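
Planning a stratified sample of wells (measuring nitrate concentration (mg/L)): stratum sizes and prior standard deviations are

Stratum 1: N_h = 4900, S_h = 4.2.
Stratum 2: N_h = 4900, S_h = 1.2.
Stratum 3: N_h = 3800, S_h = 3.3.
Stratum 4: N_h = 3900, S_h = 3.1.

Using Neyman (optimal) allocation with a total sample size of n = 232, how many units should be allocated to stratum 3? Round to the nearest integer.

Neyman allocation: n_h = n · N_h S_h / Σ N_i S_i, with n = 232.
  stratum 1: N_h·S_h = 4900·4.2 = 20580.00
  stratum 2: N_h·S_h = 4900·1.2 = 5880.00
  stratum 3: N_h·S_h = 3800·3.3 = 12540.00
  stratum 4: N_h·S_h = 3900·3.1 = 12090.00
Σ N_h S_h = 51090.00
n for stratum 3 = 232·12540.00/51090.00 = 56.944 → 57

57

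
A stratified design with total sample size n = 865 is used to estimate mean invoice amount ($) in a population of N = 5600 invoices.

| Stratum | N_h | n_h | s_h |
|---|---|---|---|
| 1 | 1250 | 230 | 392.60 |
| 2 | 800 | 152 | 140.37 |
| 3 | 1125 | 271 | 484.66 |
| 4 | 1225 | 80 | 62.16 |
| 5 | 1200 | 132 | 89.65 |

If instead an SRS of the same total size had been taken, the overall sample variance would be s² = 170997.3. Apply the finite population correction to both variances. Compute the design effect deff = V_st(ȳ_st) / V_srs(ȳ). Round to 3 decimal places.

deff ≈ 0.363

V̂(ȳ_st) = Σ W_h² (1 − n_h/N_h) s_h²/n_h, with W_h = N_h/N and N = 5600:
  stratum 1: (1250/5600)²·(1 − 230/1250)·392.60²/230 = 27.2463
  stratum 2: (800/5600)²·(1 − 152/800)·140.37²/152 = 2.14286
  stratum 3: (1125/5600)²·(1 − 271/1125)·484.66²/271 = 26.5546
  stratum 4: (1225/5600)²·(1 − 80/1225)·62.16²/80 = 2.16022
  stratum 5: (1200/5600)²·(1 − 132/1200)·89.65²/132 = 2.4883
V_st = 60.5922
V_srs = (1 − 865/5600)·170997.3/865 = 167.15
deff = V_st / V_srs = 60.5922/167.15 = 0.3625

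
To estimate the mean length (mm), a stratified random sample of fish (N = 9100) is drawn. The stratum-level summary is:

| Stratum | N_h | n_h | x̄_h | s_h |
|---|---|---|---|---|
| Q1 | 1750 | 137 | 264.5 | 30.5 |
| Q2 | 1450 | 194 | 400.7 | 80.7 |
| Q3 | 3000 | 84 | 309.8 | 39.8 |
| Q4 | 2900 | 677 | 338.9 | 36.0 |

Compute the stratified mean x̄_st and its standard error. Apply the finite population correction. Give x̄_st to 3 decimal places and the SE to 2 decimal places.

x̄_st ≈ 324.846, SE ≈ 1.76

x̄_st = Σ W_h x̄_h = (1750·264.5 + 1450·400.7 + 3000·309.8 + 2900·338.9)/9100 = 324.84615
V̂(x̄_st) = Σ W_h² (1 − n_h/N_h) s_h²/n_h, with W_h = N_h/N and N = 9100:
  stratum Q1: (1750/9100)²·(1 − 137/1750)·30.5²/137 = 0.231456
  stratum Q2: (1450/9100)²·(1 − 194/1450)·80.7²/194 = 0.738278
  stratum Q3: (3000/9100)²·(1 − 84/3000)·39.8²/84 = 1.99211
  stratum Q4: (2900/9100)²·(1 − 677/2900)·36.0²/677 = 0.149029
V̂(x̄_st) = 3.11087
SE(x̄_st) = √3.11087 = 1.76377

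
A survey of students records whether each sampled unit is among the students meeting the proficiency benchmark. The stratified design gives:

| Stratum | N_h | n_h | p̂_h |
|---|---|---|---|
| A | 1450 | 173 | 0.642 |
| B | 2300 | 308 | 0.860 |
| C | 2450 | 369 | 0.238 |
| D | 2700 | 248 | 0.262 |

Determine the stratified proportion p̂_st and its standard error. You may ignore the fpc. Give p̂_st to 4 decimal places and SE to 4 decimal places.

p̂_st ≈ 0.4718, SE ≈ 0.0131

N = 8900; stratum weights W_h = N_h/N.
p̂_st = Σ W_h p̂_h = (1450·0.642 + 2300·0.860 + 2450·0.238 + 2700·0.262)/8900 = 0.47184
V̂(p̂_st) = Σ W_h² p̂_h(1−p̂_h)/(n_h−1):
  stratum A: (1450/8900)²·0.642·0.358/172 = 3.54687e-05
  stratum B: (2300/8900)²·0.860·0.140/307 = 2.61917e-05
  stratum C: (2450/8900)²·0.238·0.762/368 = 3.73453e-05
  stratum D: (2700/8900)²·0.262·0.738/247 = 7.20457e-05
V̂(p̂_st) = 0.000171051; SE = √V̂ = 0.0130787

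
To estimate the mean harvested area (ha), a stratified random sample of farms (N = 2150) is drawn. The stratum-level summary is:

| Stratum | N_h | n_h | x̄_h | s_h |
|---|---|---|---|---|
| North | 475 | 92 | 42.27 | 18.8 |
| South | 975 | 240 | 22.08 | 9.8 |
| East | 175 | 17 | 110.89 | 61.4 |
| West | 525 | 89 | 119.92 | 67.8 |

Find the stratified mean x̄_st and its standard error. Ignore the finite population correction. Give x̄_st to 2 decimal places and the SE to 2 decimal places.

x̄_st ≈ 57.66, SE ≈ 2.20

x̄_st = Σ W_h x̄_h = (475·42.27 + 975·22.08 + 175·110.89 + 525·119.92)/2150 = 57.66047
V̂(x̄_st) = Σ W_h² s_h²/n_h, with W_h = N_h/N and N = 2150:
  stratum North: (475/2150)²·18.8²/92 = 0.187516
  stratum South: (975/2150)²·9.8²/240 = 0.082295
  stratum East: (175/2150)²·61.4²/17 = 1.46922
  stratum West: (525/2150)²·67.8²/89 = 3.07972
V̂(x̄_st) = 4.81875
SE(x̄_st) = √4.81875 = 2.19517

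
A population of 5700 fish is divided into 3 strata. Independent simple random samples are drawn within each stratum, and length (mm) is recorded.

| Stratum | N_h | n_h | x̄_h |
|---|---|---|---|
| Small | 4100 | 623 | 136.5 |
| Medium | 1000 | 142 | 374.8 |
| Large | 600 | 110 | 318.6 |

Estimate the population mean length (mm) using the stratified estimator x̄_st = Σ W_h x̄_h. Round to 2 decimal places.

N = Σ N_h = 5700. Stratum weights W_h = N_h/N.
x̄_st = (4100·136.5 + 1000·374.8 + 600·318.6) / 5700 = 197.4754

x̄_st ≈ 197.48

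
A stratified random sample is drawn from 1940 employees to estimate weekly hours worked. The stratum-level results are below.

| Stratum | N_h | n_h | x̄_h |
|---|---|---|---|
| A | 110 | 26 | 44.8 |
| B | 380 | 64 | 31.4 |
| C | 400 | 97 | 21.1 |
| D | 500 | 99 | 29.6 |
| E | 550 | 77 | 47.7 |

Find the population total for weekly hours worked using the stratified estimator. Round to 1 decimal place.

τ̂_st ≈ 66335.0

τ̂_st = Σ N_h x̄_h = 110·44.8 + 380·31.4 + 400·21.1 + 500·29.6 + 550·47.7 = 66335.0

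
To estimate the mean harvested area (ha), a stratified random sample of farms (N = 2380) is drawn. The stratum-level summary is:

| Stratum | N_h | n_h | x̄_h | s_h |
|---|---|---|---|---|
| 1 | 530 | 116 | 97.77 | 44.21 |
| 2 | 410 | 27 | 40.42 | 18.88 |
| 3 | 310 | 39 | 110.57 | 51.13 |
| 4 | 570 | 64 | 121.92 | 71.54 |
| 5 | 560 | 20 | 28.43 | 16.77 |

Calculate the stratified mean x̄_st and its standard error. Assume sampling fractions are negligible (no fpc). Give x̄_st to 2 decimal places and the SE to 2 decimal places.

x̄_st = Σ W_h x̄_h = (530·97.77 + 410·40.42 + 310·110.57 + 570·121.92 + 560·28.43)/2380 = 79.02613
V̂(x̄_st) = Σ W_h² s_h²/n_h, with W_h = N_h/N and N = 2380:
  stratum 1: (530/2380)²·44.21²/116 = 0.835566
  stratum 2: (410/2380)²·18.88²/27 = 0.391791
  stratum 3: (310/2380)²·51.13²/39 = 1.13725
  stratum 4: (570/2380)²·71.54²/64 = 4.58684
  stratum 5: (560/2380)²·16.77²/20 = 0.778499
V̂(x̄_st) = 7.72995
SE(x̄_st) = √7.72995 = 2.78028

x̄_st ≈ 79.03, SE ≈ 2.78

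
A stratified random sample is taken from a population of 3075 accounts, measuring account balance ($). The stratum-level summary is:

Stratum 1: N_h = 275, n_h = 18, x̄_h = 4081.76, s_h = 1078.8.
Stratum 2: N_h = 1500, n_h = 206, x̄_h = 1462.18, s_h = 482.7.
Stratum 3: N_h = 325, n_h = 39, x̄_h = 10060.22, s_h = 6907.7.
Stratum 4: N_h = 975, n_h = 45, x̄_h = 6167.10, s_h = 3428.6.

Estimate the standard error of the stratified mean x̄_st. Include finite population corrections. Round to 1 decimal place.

SE(x̄_st) ≈ 194.4

V̂(x̄_st) = Σ W_h² (1 − n_h/N_h) s_h²/n_h, with W_h = N_h/N and N = 3075:
  stratum 1: (275/3075)²·(1 − 18/275)·1078.8²/18 = 483.265
  stratum 2: (1500/3075)²·(1 − 206/1500)·482.7²/206 = 232.179
  stratum 3: (325/3075)²·(1 − 39/325)·6907.7²/39 = 12027.1
  stratum 4: (975/3075)²·(1 − 45/975)·3428.6²/45 = 25050.6
V̂(x̄_st) = 37793.2
SE(x̄_st) = √37793.2 = 194.405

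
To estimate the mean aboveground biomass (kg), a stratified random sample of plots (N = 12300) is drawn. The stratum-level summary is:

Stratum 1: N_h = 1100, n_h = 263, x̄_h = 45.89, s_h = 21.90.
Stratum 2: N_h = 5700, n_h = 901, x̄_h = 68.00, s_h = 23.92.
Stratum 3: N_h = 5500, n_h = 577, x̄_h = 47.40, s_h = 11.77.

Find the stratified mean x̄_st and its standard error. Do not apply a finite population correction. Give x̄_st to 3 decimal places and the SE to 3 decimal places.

x̄_st ≈ 56.811, SE ≈ 0.446

x̄_st = Σ W_h x̄_h = (1100·45.89 + 5700·68.00 + 5500·47.40)/12300 = 56.81130
V̂(x̄_st) = Σ W_h² s_h²/n_h, with W_h = N_h/N and N = 12300:
  stratum 1: (1100/12300)²·21.90²/263 = 0.014585
  stratum 2: (5700/12300)²·23.92²/901 = 0.136376
  stratum 3: (5500/12300)²·11.77²/577 = 0.0480056
V̂(x̄_st) = 0.198966
SE(x̄_st) = √0.198966 = 0.446056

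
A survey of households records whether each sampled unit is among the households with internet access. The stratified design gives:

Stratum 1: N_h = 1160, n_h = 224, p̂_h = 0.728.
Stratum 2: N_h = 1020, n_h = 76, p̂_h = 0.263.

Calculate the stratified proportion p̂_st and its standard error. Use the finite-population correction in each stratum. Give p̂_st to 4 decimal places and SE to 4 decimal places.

N = 2180; stratum weights W_h = N_h/N.
p̂_st = Σ W_h p̂_h = (1160·0.728 + 1020·0.263)/2180 = 0.51043
V̂(p̂_st) = Σ W_h² (1 − n_h/N_h) p̂_h(1−p̂_h)/(n_h−1):
  stratum 1: (1160/2180)²·(1 − 224/1160)·0.728·0.272/223 = 0.000202869
  stratum 2: (1020/2180)²·(1 − 76/1020)·0.263·0.737/75 = 0.000523626
V̂(p̂_st) = 0.000726495; SE = √V̂ = 0.0269536

p̂_st ≈ 0.5104, SE ≈ 0.0270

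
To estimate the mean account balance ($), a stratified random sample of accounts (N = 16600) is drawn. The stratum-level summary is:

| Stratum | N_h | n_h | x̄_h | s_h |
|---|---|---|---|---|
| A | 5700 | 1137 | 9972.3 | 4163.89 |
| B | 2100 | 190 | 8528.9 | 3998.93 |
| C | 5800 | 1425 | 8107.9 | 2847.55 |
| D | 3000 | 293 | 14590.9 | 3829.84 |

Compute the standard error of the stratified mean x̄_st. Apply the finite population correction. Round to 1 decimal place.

V̂(x̄_st) = Σ W_h² (1 − n_h/N_h) s_h²/n_h, with W_h = N_h/N and N = 16600:
  stratum A: (5700/16600)²·(1 − 1137/5700)·4163.89²/1137 = 1439.29
  stratum B: (2100/16600)²·(1 − 190/2100)·3998.93²/190 = 1225.1
  stratum C: (5800/16600)²·(1 − 1425/5800)·2847.55²/1425 = 523.984
  stratum D: (3000/16600)²·(1 − 293/3000)·3829.84²/293 = 1475.32
V̂(x̄_st) = 4663.69
SE(x̄_st) = √4663.69 = 68.2912

SE(x̄_st) ≈ 68.3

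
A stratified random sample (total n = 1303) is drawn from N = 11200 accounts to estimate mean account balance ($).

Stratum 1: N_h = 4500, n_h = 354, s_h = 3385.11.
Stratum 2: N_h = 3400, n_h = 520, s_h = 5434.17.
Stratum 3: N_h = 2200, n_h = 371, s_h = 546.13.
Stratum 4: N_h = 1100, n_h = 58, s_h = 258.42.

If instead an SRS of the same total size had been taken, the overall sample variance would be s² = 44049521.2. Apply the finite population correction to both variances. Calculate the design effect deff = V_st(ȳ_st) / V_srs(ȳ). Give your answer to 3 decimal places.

V̂(ȳ_st) = Σ W_h² (1 − n_h/N_h) s_h²/n_h, with W_h = N_h/N and N = 11200:
  stratum 1: (4500/11200)²·(1 − 354/4500)·3385.11²/354 = 4814.47
  stratum 2: (3400/11200)²·(1 − 520/3400)·5434.17²/520 = 4433.01
  stratum 3: (2200/11200)²·(1 − 371/2200)·546.13²/371 = 25.788
  stratum 4: (1100/11200)²·(1 − 58/1100)·258.42²/58 = 10.5208
V_st = 9283.78
V_srs = (1 − 1303/11200)·44049521.2/1303 = 29873.2
deff = V_st / V_srs = 9283.78/29873.2 = 0.3108

deff ≈ 0.311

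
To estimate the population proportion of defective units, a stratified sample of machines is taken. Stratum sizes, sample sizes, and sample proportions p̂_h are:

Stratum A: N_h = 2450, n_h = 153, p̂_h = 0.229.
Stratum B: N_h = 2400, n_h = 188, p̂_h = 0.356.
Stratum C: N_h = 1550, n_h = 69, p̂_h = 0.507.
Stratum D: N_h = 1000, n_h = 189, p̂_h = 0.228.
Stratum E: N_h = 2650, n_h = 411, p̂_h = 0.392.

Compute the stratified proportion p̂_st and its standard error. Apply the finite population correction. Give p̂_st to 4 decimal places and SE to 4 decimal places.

N = 10050; stratum weights W_h = N_h/N.
p̂_st = Σ W_h p̂_h = (2450·0.229 + 2400·0.356 + 1550·0.507 + 1000·0.228 + 2650·0.392)/10050 = 0.34508
V̂(p̂_st) = Σ W_h² (1 − n_h/N_h) p̂_h(1−p̂_h)/(n_h−1):
  stratum A: (2450/10050)²·(1 − 153/2450)·0.229·0.771/152 = 6.47204e-05
  stratum B: (2400/10050)²·(1 − 188/2400)·0.356·0.644/187 = 6.44404e-05
  stratum C: (1550/10050)²·(1 − 69/1550)·0.507·0.493/68 = 8.35412e-05
  stratum D: (1000/10050)²·(1 − 189/1000)·0.228·0.772/188 = 7.51767e-06
  stratum E: (2650/10050)²·(1 − 411/2650)·0.392·0.608/410 = 3.41487e-05
V̂(p̂_st) = 0.000254368; SE = √V̂ = 0.0159489

p̂_st ≈ 0.3451, SE ≈ 0.0159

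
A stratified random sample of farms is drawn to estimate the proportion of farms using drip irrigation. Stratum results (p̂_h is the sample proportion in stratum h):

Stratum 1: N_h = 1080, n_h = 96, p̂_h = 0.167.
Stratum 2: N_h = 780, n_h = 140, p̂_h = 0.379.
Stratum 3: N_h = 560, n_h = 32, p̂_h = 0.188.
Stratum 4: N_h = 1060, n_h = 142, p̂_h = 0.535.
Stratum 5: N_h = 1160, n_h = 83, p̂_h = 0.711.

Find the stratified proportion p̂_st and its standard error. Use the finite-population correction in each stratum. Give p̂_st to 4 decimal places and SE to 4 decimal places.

N = 4640; stratum weights W_h = N_h/N.
p̂_st = Σ W_h p̂_h = (1080·0.167 + 780·0.379 + 560·0.188 + 1060·0.535 + 1160·0.711)/4640 = 0.42524
V̂(p̂_st) = Σ W_h² (1 − n_h/N_h) p̂_h(1−p̂_h)/(n_h−1):
  stratum 1: (1080/4640)²·(1 − 96/1080)·0.167·0.833/95 = 7.22804e-05
  stratum 2: (780/4640)²·(1 − 140/780)·0.379·0.621/139 = 3.92604e-05
  stratum 3: (560/4640)²·(1 − 32/560)·0.188·0.812/31 = 6.76298e-05
  stratum 4: (1060/4640)²·(1 − 142/1060)·0.535·0.465/141 = 7.97444e-05
  stratum 5: (1160/4640)²·(1 − 83/1160)·0.711·0.289/82 = 0.000145409
V̂(p̂_st) = 0.000404324; SE = √V̂ = 0.0201078

p̂_st ≈ 0.4252, SE ≈ 0.0201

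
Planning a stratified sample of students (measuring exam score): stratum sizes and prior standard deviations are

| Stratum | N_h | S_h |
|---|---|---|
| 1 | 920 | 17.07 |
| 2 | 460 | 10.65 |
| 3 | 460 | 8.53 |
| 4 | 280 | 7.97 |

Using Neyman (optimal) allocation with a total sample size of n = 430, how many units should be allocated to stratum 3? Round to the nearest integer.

63

Neyman allocation: n_h = n · N_h S_h / Σ N_i S_i, with n = 430.
  stratum 1: N_h·S_h = 920·17.07 = 15704.40
  stratum 2: N_h·S_h = 460·10.65 = 4899.00
  stratum 3: N_h·S_h = 460·8.53 = 3923.80
  stratum 4: N_h·S_h = 280·7.97 = 2231.60
Σ N_h S_h = 26758.80
n for stratum 3 = 430·3923.80/26758.80 = 63.053 → 63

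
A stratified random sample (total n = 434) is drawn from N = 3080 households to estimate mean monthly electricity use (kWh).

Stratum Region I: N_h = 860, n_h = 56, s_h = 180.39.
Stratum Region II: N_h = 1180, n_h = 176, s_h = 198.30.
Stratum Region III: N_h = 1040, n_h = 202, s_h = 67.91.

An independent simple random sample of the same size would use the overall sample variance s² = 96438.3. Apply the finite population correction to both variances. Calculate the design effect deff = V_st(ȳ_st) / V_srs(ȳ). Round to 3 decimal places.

deff ≈ 0.379

V̂(ȳ_st) = Σ W_h² (1 − n_h/N_h) s_h²/n_h, with W_h = N_h/N and N = 3080:
  stratum Region I: (860/3080)²·(1 − 56/860)·180.39²/56 = 42.3536
  stratum Region II: (1180/3080)²·(1 − 176/1180)·198.30²/176 = 27.9028
  stratum Region III: (1040/3080)²·(1 − 202/1040)·67.91²/202 = 2.09745
V_st = 72.3538
V_srs = (1 − 434/3080)·96438.3/434 = 190.897
deff = V_st / V_srs = 72.3538/190.897 = 0.3790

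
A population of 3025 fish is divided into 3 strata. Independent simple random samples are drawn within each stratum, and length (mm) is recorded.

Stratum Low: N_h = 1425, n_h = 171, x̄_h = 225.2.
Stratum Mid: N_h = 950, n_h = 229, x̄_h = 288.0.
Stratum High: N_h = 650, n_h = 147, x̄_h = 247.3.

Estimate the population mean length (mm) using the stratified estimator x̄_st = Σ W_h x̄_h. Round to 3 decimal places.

x̄_st ≈ 249.671

N = Σ N_h = 3025. Stratum weights W_h = N_h/N.
x̄_st = (1425·225.2 + 950·288.0 + 650·247.3) / 3025 = 249.67107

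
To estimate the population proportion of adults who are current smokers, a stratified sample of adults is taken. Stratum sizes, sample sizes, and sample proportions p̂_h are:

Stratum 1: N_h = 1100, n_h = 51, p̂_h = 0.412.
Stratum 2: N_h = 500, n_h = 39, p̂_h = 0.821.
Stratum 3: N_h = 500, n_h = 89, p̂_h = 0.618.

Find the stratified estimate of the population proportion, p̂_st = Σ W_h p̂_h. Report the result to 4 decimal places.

p̂_st ≈ 0.5584

N = 2100; stratum weights W_h = N_h/N.
p̂_st = Σ W_h p̂_h = (1100·0.412 + 500·0.821 + 500·0.618)/2100 = 0.55843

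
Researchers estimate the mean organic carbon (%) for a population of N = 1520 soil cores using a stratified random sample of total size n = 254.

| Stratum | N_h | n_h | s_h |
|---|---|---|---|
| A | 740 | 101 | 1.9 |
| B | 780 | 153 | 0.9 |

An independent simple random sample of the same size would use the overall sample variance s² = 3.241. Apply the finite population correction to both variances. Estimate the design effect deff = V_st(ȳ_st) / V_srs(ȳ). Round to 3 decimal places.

V̂(ȳ_st) = Σ W_h² (1 − n_h/N_h) s_h²/n_h, with W_h = N_h/N and N = 1520:
  stratum A: (740/1520)²·(1 − 101/740)·1.9²/101 = 0.00731528
  stratum B: (780/1520)²·(1 − 153/780)·0.9²/153 = 0.00112065
V_st = 0.00843593
V_srs = (1 − 254/1520)·3.241/254 = 0.0106276
deff = V_st / V_srs = 0.00843593/0.0106276 = 0.7938

deff ≈ 0.794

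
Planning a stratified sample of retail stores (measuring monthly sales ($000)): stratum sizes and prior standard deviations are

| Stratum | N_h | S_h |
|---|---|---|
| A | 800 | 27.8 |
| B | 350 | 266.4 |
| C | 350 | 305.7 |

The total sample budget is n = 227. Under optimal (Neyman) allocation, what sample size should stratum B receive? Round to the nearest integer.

Neyman allocation: n_h = n · N_h S_h / Σ N_i S_i, with n = 227.
  stratum A: N_h·S_h = 800·27.8 = 22240.00
  stratum B: N_h·S_h = 350·266.4 = 93240.00
  stratum C: N_h·S_h = 350·305.7 = 106995.00
Σ N_h S_h = 222475.00
n for stratum B = 227·93240.00/222475.00 = 95.136 → 95

95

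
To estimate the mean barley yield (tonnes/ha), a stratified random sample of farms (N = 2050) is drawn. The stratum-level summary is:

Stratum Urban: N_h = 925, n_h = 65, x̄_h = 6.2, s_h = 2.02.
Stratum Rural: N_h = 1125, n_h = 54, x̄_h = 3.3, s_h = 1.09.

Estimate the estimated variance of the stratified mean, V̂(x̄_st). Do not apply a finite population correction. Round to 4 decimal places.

V̂(x̄_st) ≈ 0.0194

V̂(x̄_st) = Σ W_h² s_h²/n_h, with W_h = N_h/N and N = 2050:
  stratum Urban: (925/2050)²·2.02²/65 = 0.012781
  stratum Rural: (1125/2050)²·1.09²/54 = 0.00662608
V̂(x̄_st) = 0.0194071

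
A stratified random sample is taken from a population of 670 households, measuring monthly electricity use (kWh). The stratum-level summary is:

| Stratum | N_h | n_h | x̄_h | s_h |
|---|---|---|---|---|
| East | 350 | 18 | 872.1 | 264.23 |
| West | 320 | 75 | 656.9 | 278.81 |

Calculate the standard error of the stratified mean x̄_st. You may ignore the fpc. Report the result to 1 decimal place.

V̂(x̄_st) = Σ W_h² s_h²/n_h, with W_h = N_h/N and N = 670:
  stratum East: (350/670)²·264.23²/18 = 1058.47
  stratum West: (320/670)²·278.81²/75 = 236.432
V̂(x̄_st) = 1294.9
SE(x̄_st) = √1294.9 = 35.9847

SE(x̄_st) ≈ 36.0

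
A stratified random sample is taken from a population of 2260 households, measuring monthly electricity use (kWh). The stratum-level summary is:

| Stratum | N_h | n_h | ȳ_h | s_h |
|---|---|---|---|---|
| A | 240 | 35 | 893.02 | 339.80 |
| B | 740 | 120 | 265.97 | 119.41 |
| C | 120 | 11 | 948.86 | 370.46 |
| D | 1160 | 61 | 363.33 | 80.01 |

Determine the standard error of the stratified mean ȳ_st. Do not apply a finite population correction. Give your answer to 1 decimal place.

V̂(ȳ_st) = Σ W_h² s_h²/n_h, with W_h = N_h/N and N = 2260:
  stratum A: (240/2260)²·339.80²/35 = 37.2035
  stratum B: (740/2260)²·119.41²/120 = 12.7393
  stratum C: (120/2260)²·370.46²/11 = 35.1751
  stratum D: (1160/2260)²·80.01²/61 = 27.6476
V̂(ȳ_st) = 112.766
SE(ȳ_st) = √112.766 = 10.6191

SE(ȳ_st) ≈ 10.6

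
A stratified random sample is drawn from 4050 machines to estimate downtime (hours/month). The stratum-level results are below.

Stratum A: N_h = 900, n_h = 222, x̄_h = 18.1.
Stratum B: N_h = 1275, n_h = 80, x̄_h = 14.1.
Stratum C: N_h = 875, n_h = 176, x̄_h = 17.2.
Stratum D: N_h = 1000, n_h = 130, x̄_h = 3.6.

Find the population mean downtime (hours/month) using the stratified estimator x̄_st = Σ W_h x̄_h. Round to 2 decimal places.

x̄_st ≈ 13.07

N = Σ N_h = 4050. Stratum weights W_h = N_h/N.
x̄_st = (900·18.1 + 1275·14.1 + 875·17.2 + 1000·3.6) / 4050 = 13.0660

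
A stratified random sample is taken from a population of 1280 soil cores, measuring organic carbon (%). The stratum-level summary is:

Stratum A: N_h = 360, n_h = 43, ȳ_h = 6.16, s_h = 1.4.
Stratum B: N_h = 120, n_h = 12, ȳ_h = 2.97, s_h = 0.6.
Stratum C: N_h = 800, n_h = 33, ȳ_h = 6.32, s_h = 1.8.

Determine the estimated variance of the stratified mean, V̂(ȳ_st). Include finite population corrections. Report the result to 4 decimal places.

V̂(ȳ_st) ≈ 0.0402

V̂(ȳ_st) = Σ W_h² (1 − n_h/N_h) s_h²/n_h, with W_h = N_h/N and N = 1280:
  stratum A: (360/1280)²·(1 − 43/360)·1.4²/43 = 0.0031749
  stratum B: (120/1280)²·(1 − 12/120)·0.6²/12 = 0.000237305
  stratum C: (800/1280)²·(1 − 33/800)·1.8²/33 = 0.0367702
V̂(ȳ_st) = 0.0401824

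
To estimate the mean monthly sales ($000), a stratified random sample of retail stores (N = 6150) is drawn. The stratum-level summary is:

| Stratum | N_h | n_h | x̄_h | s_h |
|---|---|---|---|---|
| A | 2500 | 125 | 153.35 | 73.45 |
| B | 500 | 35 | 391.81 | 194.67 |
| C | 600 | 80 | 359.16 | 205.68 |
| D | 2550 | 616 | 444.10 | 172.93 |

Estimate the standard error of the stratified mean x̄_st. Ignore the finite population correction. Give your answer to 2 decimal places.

V̂(x̄_st) = Σ W_h² s_h²/n_h, with W_h = N_h/N and N = 6150:
  stratum A: (2500/6150)²·73.45²/125 = 7.13187
  stratum B: (500/6150)²·194.67²/35 = 7.15681
  stratum C: (600/6150)²·205.68²/80 = 5.03323
  stratum D: (2550/6150)²·172.93²/616 = 8.34623
V̂(x̄_st) = 27.6681
SE(x̄_st) = √27.6681 = 5.26005

SE(x̄_st) ≈ 5.26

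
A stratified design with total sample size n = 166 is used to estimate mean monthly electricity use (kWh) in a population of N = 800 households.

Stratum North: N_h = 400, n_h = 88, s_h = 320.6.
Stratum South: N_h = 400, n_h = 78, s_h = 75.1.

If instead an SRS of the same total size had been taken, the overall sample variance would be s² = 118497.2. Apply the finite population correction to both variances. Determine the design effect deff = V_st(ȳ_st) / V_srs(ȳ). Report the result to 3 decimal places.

deff ≈ 0.428

V̂(ȳ_st) = Σ W_h² (1 − n_h/N_h) s_h²/n_h, with W_h = N_h/N and N = 800:
  stratum North: (400/800)²·(1 − 88/400)·320.6²/88 = 227.761
  stratum South: (400/800)²·(1 − 78/400)·75.1²/78 = 14.5519
V_st = 242.313
V_srs = (1 − 166/800)·118497.2/166 = 565.717
deff = V_st / V_srs = 242.313/565.717 = 0.4283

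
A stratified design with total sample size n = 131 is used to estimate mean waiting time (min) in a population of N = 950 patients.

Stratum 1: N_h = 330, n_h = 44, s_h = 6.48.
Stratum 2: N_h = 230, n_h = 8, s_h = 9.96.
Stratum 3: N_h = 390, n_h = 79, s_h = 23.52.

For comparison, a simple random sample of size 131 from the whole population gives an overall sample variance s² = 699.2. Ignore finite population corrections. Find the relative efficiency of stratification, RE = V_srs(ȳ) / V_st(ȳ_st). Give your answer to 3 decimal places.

V̂(ȳ_st) = Σ W_h² s_h²/n_h, with W_h = N_h/N and N = 950:
  stratum 1: (330/950)²·6.48²/44 = 0.115154
  stratum 2: (230/950)²·9.96²/8 = 0.726837
  stratum 3: (390/950)²·23.52²/79 = 1.18013
V_st = 2.02212
V_srs = s²/n = 699.2/131 = 5.3374
Relative efficiency = V_srs / V_st = 5.3374/2.02212 = 2.6395

RE ≈ 2.640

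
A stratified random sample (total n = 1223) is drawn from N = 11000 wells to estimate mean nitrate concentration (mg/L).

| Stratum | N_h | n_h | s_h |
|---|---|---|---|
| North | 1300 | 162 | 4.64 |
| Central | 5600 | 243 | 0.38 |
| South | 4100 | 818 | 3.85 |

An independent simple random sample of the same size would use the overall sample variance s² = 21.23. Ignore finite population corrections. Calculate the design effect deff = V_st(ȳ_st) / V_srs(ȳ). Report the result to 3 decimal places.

V̂(ȳ_st) = Σ W_h² s_h²/n_h, with W_h = N_h/N and N = 11000:
  stratum North: (1300/11000)²·4.64²/162 = 0.00185619
  stratum Central: (5600/11000)²·0.38²/243 = 0.000154011
  stratum South: (4100/11000)²·3.85²/818 = 0.00251739
V_st = 0.00452759
V_srs = s²/n = 21.23/1223 = 0.017359
deff = V_st / V_srs = 0.00452759/0.017359 = 0.2608

deff ≈ 0.261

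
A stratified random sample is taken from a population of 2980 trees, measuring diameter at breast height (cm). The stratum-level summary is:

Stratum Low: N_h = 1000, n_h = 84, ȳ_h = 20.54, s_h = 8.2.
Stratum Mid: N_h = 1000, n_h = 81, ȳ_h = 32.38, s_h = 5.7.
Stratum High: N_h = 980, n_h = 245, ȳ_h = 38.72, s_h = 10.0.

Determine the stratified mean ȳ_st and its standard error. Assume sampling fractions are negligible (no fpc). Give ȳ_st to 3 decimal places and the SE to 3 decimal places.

ȳ_st = Σ W_h ȳ_h = (1000·20.54 + 1000·32.38 + 980·38.72)/2980 = 30.49181
V̂(ȳ_st) = Σ W_h² s_h²/n_h, with W_h = N_h/N and N = 2980:
  stratum Low: (1000/2980)²·8.2²/84 = 0.0901397
  stratum Mid: (1000/2980)²·5.7²/81 = 0.0451681
  stratum High: (980/2980)²·10.0²/245 = 0.0441422
V̂(ȳ_st) = 0.17945
SE(ȳ_st) = √0.17945 = 0.423615

ȳ_st ≈ 30.492, SE ≈ 0.424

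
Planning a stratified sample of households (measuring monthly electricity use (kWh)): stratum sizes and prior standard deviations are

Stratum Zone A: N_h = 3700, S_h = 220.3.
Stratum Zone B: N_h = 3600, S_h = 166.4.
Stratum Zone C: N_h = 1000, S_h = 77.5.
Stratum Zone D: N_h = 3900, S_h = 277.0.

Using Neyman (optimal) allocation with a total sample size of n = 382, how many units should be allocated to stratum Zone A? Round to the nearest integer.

121

Neyman allocation: n_h = n · N_h S_h / Σ N_i S_i, with n = 382.
  stratum Zone A: N_h·S_h = 3700·220.3 = 815110.00
  stratum Zone B: N_h·S_h = 3600·166.4 = 599040.00
  stratum Zone C: N_h·S_h = 1000·77.5 = 77500.00
  stratum Zone D: N_h·S_h = 3900·277.0 = 1080300.00
Σ N_h S_h = 2571950.00
n for stratum Zone A = 382·815110.00/2571950.00 = 121.065 → 121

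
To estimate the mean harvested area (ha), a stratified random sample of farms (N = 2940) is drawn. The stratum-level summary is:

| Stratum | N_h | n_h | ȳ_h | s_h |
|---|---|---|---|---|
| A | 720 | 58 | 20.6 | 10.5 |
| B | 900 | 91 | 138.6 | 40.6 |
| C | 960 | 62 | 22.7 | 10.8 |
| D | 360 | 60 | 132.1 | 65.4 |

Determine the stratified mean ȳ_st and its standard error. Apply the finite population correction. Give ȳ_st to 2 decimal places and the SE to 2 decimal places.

ȳ_st = Σ W_h ȳ_h = (720·20.6 + 900·138.6 + 960·22.7 + 360·132.1)/2940 = 71.06122
V̂(ȳ_st) = Σ W_h² (1 − n_h/N_h) s_h²/n_h, with W_h = N_h/N and N = 2940:
  stratum A: (720/2940)²·(1 − 58/720)·10.5²/58 = 0.104821
  stratum B: (900/2940)²·(1 − 91/900)·40.6²/91 = 1.52583
  stratum C: (960/2940)²·(1 − 62/960)·10.8²/62 = 0.187633
  stratum D: (360/2940)²·(1 − 60/360)·65.4²/60 = 0.890704
V̂(ȳ_st) = 2.70899
SE(ȳ_st) = √2.70899 = 1.6459

ȳ_st ≈ 71.06, SE ≈ 1.65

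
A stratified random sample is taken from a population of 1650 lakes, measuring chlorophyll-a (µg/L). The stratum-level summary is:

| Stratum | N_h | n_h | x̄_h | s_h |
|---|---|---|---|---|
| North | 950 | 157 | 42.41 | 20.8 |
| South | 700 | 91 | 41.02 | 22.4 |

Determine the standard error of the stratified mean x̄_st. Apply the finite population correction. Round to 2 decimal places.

V̂(x̄_st) = Σ W_h² (1 − n_h/N_h) s_h²/n_h, with W_h = N_h/N and N = 1650:
  stratum North: (950/1650)²·(1 − 157/950)·20.8²/157 = 0.762528
  stratum South: (700/1650)²·(1 − 91/700)·22.4²/91 = 0.86338
V̂(x̄_st) = 1.62591
SE(x̄_st) = √1.62591 = 1.27511

SE(x̄_st) ≈ 1.28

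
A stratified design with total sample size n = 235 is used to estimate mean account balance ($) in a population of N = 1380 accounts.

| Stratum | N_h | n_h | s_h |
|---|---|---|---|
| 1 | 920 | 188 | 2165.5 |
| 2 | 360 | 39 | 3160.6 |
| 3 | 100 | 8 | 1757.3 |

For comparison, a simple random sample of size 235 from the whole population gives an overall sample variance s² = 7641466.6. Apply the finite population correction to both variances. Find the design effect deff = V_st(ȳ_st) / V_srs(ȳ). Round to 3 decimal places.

deff ≈ 0.972

V̂(ȳ_st) = Σ W_h² (1 − n_h/N_h) s_h²/n_h, with W_h = N_h/N and N = 1380:
  stratum 1: (920/1380)²·(1 − 188/920)·2165.5²/188 = 8820.62
  stratum 2: (360/1380)²·(1 − 39/360)·3160.6²/39 = 15542.6
  stratum 3: (100/1380)²·(1 − 8/100)·1757.3²/8 = 1864.8
V_st = 26228
V_srs = (1 − 235/1380)·7641466.6/235 = 26979.6
deff = V_st / V_srs = 26228/26979.6 = 0.9721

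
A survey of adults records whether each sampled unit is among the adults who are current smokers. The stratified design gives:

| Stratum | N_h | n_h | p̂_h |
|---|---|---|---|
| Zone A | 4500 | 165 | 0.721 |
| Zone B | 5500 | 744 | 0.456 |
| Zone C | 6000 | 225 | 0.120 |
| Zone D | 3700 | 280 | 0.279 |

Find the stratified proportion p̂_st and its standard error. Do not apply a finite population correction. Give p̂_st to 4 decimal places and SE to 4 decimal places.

p̂_st ≈ 0.3810, SE ≈ 0.0126

N = 19700; stratum weights W_h = N_h/N.
p̂_st = Σ W_h p̂_h = (4500·0.721 + 5500·0.456 + 6000·0.120 + 3700·0.279)/19700 = 0.38095
V̂(p̂_st) = Σ W_h² p̂_h(1−p̂_h)/(n_h−1):
  stratum Zone A: (4500/19700)²·0.721·0.279/164 = 6.40012e-05
  stratum Zone B: (5500/19700)²·0.456·0.544/743 = 2.60236e-05
  stratum Zone C: (6000/19700)²·0.120·0.880/224 = 4.37307e-05
  stratum Zone D: (3700/19700)²·0.279·0.721/279 = 2.54335e-05
V̂(p̂_st) = 0.000159189; SE = √V̂ = 0.012617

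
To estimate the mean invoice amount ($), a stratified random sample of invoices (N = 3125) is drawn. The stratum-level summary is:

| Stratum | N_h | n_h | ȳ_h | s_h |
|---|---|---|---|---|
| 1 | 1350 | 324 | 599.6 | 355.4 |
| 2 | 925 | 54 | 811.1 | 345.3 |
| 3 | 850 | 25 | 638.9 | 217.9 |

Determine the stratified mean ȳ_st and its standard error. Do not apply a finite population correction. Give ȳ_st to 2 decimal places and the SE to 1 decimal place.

ȳ_st ≈ 672.89, SE ≈ 20.2

ȳ_st = Σ W_h ȳ_h = (1350·599.6 + 925·811.1 + 850·638.9)/3125 = 672.89360
V̂(ȳ_st) = Σ W_h² s_h²/n_h, with W_h = N_h/N and N = 3125:
  stratum 1: (1350/3125)²·355.4²/324 = 72.7541
  stratum 2: (925/3125)²·345.3²/54 = 193.456
  stratum 3: (850/3125)²·217.9²/25 = 140.512
V̂(ȳ_st) = 406.722
SE(ȳ_st) = √406.722 = 20.1673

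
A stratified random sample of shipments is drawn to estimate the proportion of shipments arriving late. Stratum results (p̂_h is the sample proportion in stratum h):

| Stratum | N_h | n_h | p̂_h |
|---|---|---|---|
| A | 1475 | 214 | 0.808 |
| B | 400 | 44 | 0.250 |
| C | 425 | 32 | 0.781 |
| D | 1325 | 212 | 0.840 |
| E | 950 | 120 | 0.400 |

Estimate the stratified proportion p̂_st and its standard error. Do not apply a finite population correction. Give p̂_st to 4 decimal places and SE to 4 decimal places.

N = 4575; stratum weights W_h = N_h/N.
p̂_st = Σ W_h p̂_h = (1475·0.808 + 400·0.250 + 425·0.781 + 1325·0.840 + 950·0.400)/4575 = 0.68125
V̂(p̂_st) = Σ W_h² p̂_h(1−p̂_h)/(n_h−1):
  stratum A: (1475/4575)²·0.808·0.192/213 = 7.57068e-05
  stratum B: (400/4575)²·0.250·0.750/43 = 3.33327e-05
  stratum C: (425/4575)²·0.781·0.219/31 = 4.76134e-05
  stratum D: (1325/4575)²·0.840·0.160/211 = 5.34277e-05
  stratum E: (950/4575)²·0.400·0.600/119 = 8.6962e-05
V̂(p̂_st) = 0.000297043; SE = √V̂ = 0.0172349

p̂_st ≈ 0.6813, SE ≈ 0.0172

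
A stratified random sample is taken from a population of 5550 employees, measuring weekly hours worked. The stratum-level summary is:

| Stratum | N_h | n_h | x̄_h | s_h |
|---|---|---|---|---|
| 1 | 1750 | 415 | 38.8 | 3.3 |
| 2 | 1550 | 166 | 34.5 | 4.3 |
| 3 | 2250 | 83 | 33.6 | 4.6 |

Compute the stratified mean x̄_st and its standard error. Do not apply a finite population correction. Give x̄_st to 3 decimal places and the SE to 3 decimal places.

x̄_st = Σ W_h x̄_h = (1750·38.8 + 1550·34.5 + 2250·33.6)/5550 = 35.49099
V̂(x̄_st) = Σ W_h² s_h²/n_h, with W_h = N_h/N and N = 5550:
  stratum 1: (1750/5550)²·3.3²/415 = 0.00260897
  stratum 2: (1550/5550)²·4.3²/166 = 0.00868773
  stratum 3: (2250/5550)²·4.6²/83 = 0.0419003
V̂(x̄_st) = 0.053197
SE(x̄_st) = √0.053197 = 0.230645

x̄_st ≈ 35.491, SE ≈ 0.231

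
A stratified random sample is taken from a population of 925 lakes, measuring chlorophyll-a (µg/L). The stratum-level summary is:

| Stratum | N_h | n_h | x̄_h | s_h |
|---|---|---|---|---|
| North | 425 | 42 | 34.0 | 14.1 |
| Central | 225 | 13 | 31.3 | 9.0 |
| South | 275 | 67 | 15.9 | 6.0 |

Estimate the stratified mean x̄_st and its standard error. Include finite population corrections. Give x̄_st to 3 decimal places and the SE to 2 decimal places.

x̄_st ≈ 27.962, SE ≈ 1.13

x̄_st = Σ W_h x̄_h = (425·34.0 + 225·31.3 + 275·15.9)/925 = 27.96216
V̂(x̄_st) = Σ W_h² (1 − n_h/N_h) s_h²/n_h, with W_h = N_h/N and N = 925:
  stratum North: (425/925)²·(1 − 42/425)·14.1²/42 = 0.90052
  stratum Central: (225/925)²·(1 − 13/225)·9.0²/13 = 0.347357
  stratum South: (275/925)²·(1 − 67/275)·6.0²/67 = 0.0359203
V̂(x̄_st) = 1.2838
SE(x̄_st) = √1.2838 = 1.13305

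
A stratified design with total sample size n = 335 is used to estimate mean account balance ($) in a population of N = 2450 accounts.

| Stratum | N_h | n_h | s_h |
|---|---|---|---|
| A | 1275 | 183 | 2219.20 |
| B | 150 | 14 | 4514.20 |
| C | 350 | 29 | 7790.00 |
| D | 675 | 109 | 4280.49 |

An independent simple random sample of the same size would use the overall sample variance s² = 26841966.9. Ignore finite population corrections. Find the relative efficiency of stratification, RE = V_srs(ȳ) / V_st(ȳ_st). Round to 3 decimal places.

V̂(ȳ_st) = Σ W_h² s_h²/n_h, with W_h = N_h/N and N = 2450:
  stratum A: (1275/2450)²·2219.20²/183 = 7288.36
  stratum B: (150/2450)²·4514.20²/14 = 5456.12
  stratum C: (350/2450)²·7790.00²/29 = 42705.2
  stratum D: (675/2450)²·4280.49²/109 = 12759.6
V_st = 68209.3
V_srs = s²/n = 26841966.9/335 = 80125.3
Relative efficiency = V_srs / V_st = 80125.3/68209.3 = 1.1747

RE ≈ 1.175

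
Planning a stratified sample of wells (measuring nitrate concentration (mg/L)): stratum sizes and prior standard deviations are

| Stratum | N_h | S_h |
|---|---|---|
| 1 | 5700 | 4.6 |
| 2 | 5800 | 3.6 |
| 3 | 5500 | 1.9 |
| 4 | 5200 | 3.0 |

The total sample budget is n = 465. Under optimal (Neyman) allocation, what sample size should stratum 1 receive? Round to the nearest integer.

167

Neyman allocation: n_h = n · N_h S_h / Σ N_i S_i, with n = 465.
  stratum 1: N_h·S_h = 5700·4.6 = 26220.00
  stratum 2: N_h·S_h = 5800·3.6 = 20880.00
  stratum 3: N_h·S_h = 5500·1.9 = 10450.00
  stratum 4: N_h·S_h = 5200·3.0 = 15600.00
Σ N_h S_h = 73150.00
n for stratum 1 = 465·26220.00/73150.00 = 166.675 → 167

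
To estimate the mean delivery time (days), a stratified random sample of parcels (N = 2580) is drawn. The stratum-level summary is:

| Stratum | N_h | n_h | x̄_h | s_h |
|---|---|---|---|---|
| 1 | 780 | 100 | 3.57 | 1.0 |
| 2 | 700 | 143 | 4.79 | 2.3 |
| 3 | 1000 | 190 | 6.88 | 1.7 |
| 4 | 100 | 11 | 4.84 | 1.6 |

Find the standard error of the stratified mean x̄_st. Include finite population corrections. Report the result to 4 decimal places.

V̂(x̄_st) = Σ W_h² (1 − n_h/N_h) s_h²/n_h, with W_h = N_h/N and N = 2580:
  stratum 1: (780/2580)²·(1 − 100/780)·1.0²/100 = 0.000796827
  stratum 2: (700/2580)²·(1 − 143/700)·2.3²/143 = 0.00216687
  stratum 3: (1000/2580)²·(1 − 190/1000)·1.7²/190 = 0.00185093
  stratum 4: (100/2580)²·(1 − 11/100)·1.6²/11 = 0.00031117
V̂(x̄_st) = 0.0051258
SE(x̄_st) = √0.0051258 = 0.0715947

SE(x̄_st) ≈ 0.0716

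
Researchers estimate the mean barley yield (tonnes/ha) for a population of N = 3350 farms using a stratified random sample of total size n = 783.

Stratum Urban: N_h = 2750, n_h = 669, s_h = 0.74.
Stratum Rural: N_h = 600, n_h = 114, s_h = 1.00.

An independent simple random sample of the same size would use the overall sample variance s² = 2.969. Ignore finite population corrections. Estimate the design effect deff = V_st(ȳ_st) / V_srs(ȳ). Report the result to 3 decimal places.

V̂(ȳ_st) = Σ W_h² s_h²/n_h, with W_h = N_h/N and N = 3350:
  stratum Urban: (2750/3350)²·0.74²/669 = 0.000551586
  stratum Rural: (600/3350)²·1.00²/114 = 0.00028139
V_st = 0.000832975
V_srs = s²/n = 2.969/783 = 0.00379183
deff = V_st / V_srs = 0.000832975/0.00379183 = 0.2197

deff ≈ 0.220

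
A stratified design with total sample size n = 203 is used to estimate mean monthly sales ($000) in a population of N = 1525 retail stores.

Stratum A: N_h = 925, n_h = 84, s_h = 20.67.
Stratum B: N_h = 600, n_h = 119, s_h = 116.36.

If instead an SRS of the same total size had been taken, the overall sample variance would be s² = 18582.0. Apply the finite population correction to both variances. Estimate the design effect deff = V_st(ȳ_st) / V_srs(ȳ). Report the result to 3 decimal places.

V̂(ȳ_st) = Σ W_h² (1 − n_h/N_h) s_h²/n_h, with W_h = N_h/N and N = 1525:
  stratum A: (925/1525)²·(1 − 84/925)·20.67²/84 = 1.70137
  stratum B: (600/1525)²·(1 − 119/600)·116.36²/119 = 14.1194
V_st = 15.8208
V_srs = (1 − 203/1525)·18582.0/203 = 79.352
deff = V_st / V_srs = 15.8208/79.352 = 0.1994

deff ≈ 0.199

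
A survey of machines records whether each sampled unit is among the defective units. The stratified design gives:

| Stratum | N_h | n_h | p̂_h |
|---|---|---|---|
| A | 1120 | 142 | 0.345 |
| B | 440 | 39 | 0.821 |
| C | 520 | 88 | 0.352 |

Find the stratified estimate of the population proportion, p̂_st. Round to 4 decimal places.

N = 2080; stratum weights W_h = N_h/N.
p̂_st = Σ W_h p̂_h = (1120·0.345 + 440·0.821 + 520·0.352)/2080 = 0.44744

p̂_st ≈ 0.4474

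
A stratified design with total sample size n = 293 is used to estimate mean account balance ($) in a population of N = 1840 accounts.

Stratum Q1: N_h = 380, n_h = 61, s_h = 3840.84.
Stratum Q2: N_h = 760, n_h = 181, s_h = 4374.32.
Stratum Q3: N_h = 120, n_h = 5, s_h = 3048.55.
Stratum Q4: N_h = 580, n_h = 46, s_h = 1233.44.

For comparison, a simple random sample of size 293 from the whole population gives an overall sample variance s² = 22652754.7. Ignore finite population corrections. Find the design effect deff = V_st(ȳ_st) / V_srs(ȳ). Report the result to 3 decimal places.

V̂(ȳ_st) = Σ W_h² s_h²/n_h, with W_h = N_h/N and N = 1840:
  stratum Q1: (380/1840)²·3840.84²/61 = 10314.6
  stratum Q2: (760/1840)²·4374.32²/181 = 18035.7
  stratum Q3: (120/1840)²·3048.55²/5 = 7905.76
  stratum Q4: (580/1840)²·1233.44²/46 = 3286.23
V_st = 39542.4
V_srs = s²/n = 22652754.7/293 = 77313.2
deff = V_st / V_srs = 39542.4/77313.2 = 0.5115

deff ≈ 0.511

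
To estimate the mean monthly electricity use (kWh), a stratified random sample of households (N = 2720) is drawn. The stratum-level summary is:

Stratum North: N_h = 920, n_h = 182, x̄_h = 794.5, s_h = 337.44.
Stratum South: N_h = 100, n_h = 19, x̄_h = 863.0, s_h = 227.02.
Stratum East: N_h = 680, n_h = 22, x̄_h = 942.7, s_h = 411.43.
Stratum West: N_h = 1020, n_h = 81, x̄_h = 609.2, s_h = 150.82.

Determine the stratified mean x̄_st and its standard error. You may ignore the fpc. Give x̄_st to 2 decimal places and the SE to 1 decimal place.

x̄_st = Σ W_h x̄_h = (920·794.5 + 100·863.0 + 680·942.7 + 1020·609.2)/2720 = 764.58088
V̂(x̄_st) = Σ W_h² s_h²/n_h, with W_h = N_h/N and N = 2720:
  stratum North: (920/2720)²·337.44²/182 = 71.5747
  stratum South: (100/2720)²·227.02²/19 = 3.66637
  stratum East: (680/2720)²·411.43²/22 = 480.894
  stratum West: (1020/2720)²·150.82²/81 = 39.4908
V̂(x̄_st) = 595.626
SE(x̄_st) = √595.626 = 24.4054

x̄_st ≈ 764.58, SE ≈ 24.4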